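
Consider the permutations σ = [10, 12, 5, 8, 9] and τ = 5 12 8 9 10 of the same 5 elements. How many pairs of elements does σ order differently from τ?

Assign each item its position (1..5) in the first ordering, then rewrite the second ordering as that position sequence:
positions: 10→1, 12→2, 5→3, 8→4, 9→5
second ordering as positions: [3, 2, 4, 5, 1]
Discordant pairs = inversions in this position sequence.
3: 2, 1 → 2
2: 1 → 1
4: 1 → 1
5: 1 → 1
1: 0
Total: 2 + 1 + 1 + 1 + 0 = 5

5 discordant pairs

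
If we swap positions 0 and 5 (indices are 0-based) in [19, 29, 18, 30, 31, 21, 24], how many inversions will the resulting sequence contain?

Positions 0 and 5 hold 19 and 21; after swapping, the array is [21, 29, 18, 30, 31, 19, 24].
Count, for each position, how many later elements it exceeds:
21: 2
29: 3
18: 0
30: 2
31: 2
19: 0
24: 0
Sum: 2 + 3 + 0 + 2 + 2 + 0 + 0 = 9

9 inversions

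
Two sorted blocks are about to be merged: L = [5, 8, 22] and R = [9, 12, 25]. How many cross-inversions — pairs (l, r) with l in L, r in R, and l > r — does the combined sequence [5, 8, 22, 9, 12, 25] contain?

2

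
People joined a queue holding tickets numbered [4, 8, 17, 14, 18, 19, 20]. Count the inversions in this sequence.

1

Listing every pair i<j with a[i]>a[j] (using 0-based positions):
(2,3): 17 > 14
That's 1 pair.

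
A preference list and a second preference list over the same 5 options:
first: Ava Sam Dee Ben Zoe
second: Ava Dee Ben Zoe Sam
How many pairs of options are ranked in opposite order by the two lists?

There are 3 pairs.

Assign each item its position (1..5) in the first ordering, then rewrite the second ordering as that position sequence:
positions: Ava→1, Sam→2, Dee→3, Ben→4, Zoe→5
second ordering as positions: [1, 3, 4, 5, 2]
Discordant pairs = inversions in this position sequence.
1: 0
3: 2 → 1
4: 2 → 1
5: 2 → 1
2: 0
Total: 0 + 1 + 1 + 1 + 0 = 3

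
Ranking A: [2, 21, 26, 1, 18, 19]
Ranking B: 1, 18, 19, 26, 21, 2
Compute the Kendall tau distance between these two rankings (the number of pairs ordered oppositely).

Assign each item its position (1..6) in the first ordering, then rewrite the second ordering as that position sequence:
positions: 2→1, 21→2, 26→3, 1→4, 18→5, 19→6
second ordering as positions: [4, 5, 6, 3, 2, 1]
Discordant pairs = inversions in this position sequence.
4: 3, 2, 1 → 3
5: 3, 2, 1 → 3
6: 3, 2, 1 → 3
3: 2, 1 → 2
2: 1 → 1
1: 0
Total: 3 + 3 + 3 + 2 + 1 + 0 = 12

12 discordant pairs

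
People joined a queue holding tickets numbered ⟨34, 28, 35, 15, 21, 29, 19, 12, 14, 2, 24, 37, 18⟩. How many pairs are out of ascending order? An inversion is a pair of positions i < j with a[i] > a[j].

49 out-of-order pairs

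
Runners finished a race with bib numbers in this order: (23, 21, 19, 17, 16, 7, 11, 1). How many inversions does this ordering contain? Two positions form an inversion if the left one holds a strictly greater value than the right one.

27 inversions

Sweep left to right; for each value list the smaller values that follow it:
23 → 21, 19, 17, 16, 7, 11, 1 → 7
21 → 19, 17, 16, 7, 11, 1 → 6
19 → 17, 16, 7, 11, 1 → 5
17 → 16, 7, 11, 1 → 4
16 → 7, 11, 1 → 3
7 → 1 → 1
11 → 1 → 1
1 → none → 0
Sum: 7 + 6 + 5 + 4 + 3 + 1 + 1 + 0 = 27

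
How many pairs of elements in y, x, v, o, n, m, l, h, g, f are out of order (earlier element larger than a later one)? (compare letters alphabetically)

For each element, count later entries that are smaller:
y: 9
x: 8
v: 7
o: 6
n: 5
m: 4
l: 3
h: 2
g: 1
f: 0
Sum: 9 + 8 + 7 + 6 + 5 + 4 + 3 + 2 + 1 + 0 = 45

45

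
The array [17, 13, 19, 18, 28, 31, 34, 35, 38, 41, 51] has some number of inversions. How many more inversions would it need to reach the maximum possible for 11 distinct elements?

53 inversions short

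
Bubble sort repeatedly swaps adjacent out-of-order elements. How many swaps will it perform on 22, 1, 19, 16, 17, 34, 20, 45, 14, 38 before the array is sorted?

16 swaps

The minimum number of adjacent swaps to sort an array equals its inversion count, since every such swap removes exactly one inversion.
Count inversions — for each element, later elements that are smaller:
22: 1, 19, 16, 17, 20, 14 → 6
1: none → 0
19: 16, 17, 14 → 3
16: 14 → 1
17: 14 → 1
34: 20, 14 → 2
20: 14 → 1
45: 14, 38 → 2
14: none → 0
38: none → 0
Total inversions: 6 + 0 + 3 + 1 + 1 + 2 + 1 + 2 + 0 + 0 = 16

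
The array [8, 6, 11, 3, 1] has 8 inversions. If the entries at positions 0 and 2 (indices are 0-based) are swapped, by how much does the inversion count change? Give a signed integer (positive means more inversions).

+1

Positions 0 and 2 hold 8 and 11; after swapping, the array is [11, 6, 8, 3, 1].
Count, for each position, how many later elements it exceeds:
11: 4
6: 2
8: 2
3: 1
1: 0
Sum: 4 + 2 + 2 + 1 + 0 = 9
Change: 9 − 8 = +1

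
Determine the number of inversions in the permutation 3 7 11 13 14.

0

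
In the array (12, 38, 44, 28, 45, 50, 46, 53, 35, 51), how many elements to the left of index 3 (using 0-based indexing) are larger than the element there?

2 such elements

The element at index 3 is 28.
Elements before it: 12, 38, 44
Those larger than 28: 38, 44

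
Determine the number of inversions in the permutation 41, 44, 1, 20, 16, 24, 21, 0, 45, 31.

Count, for each position, how many later elements it exceeds:
41: 7
44: 7
1: 1
20: 2
16: 1
24: 2
21: 1
0: 0
45: 1
31: 0
Sum: 7 + 7 + 1 + 2 + 1 + 2 + 1 + 0 + 1 + 0 = 22

Out-of-order pairs: 22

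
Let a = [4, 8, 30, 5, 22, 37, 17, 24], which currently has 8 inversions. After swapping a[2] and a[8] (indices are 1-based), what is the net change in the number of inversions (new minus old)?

+5

Positions 2 and 8 hold 8 and 24; after swapping, the array is [4, 24, 30, 5, 22, 37, 17, 8].
For each element, count later entries that are smaller:
4: 0
24: 4
30: 4
5: 0
22: 2
37: 2
17: 1
8: 0
Sum: 0 + 4 + 4 + 0 + 2 + 2 + 1 + 0 = 13
Change: 13 − 8 = +5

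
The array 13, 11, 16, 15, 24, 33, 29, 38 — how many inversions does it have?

Inversions: 3

For each element, count later entries that are smaller:
13 → 11 → 1
11 → none → 0
16 → 15 → 1
15 → none → 0
24 → none → 0
33 → 29 → 1
29 → none → 0
38 → none → 0
Sum: 1 + 0 + 1 + 0 + 0 + 1 + 0 + 0 = 3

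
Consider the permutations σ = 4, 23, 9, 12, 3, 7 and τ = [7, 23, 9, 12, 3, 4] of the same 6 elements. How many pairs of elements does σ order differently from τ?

9 discordant pairs

Assign each item its position (1..6) in the first ordering, then rewrite the second ordering as that position sequence:
positions: 4→1, 23→2, 9→3, 12→4, 3→5, 7→6
second ordering as positions: [6, 2, 3, 4, 5, 1]
Discordant pairs = inversions in this position sequence.
6: 2, 3, 4, 5, 1 → 5
2: 1 → 1
3: 1 → 1
4: 1 → 1
5: 1 → 1
1: 0
Total: 5 + 1 + 1 + 1 + 1 + 0 = 9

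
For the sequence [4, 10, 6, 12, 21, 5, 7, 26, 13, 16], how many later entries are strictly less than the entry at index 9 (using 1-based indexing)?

The element at index 9 is 13.
Elements after it: 16
None of them are smaller than 13.

0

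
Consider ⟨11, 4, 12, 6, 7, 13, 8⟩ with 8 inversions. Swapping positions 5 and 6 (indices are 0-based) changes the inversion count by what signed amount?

Positions 5 and 6 hold 13 and 8; after swapping, the array is [11, 4, 12, 6, 7, 8, 13].
For each element, count later entries that are smaller:
11 → 4, 6, 7, 8 → 4
4 → none → 0
12 → 6, 7, 8 → 3
6 → none → 0
7 → none → 0
8 → none → 0
13 → none → 0
Sum: 4 + 0 + 3 + 0 + 0 + 0 + 0 = 7
Change: 7 − 8 = -1

-1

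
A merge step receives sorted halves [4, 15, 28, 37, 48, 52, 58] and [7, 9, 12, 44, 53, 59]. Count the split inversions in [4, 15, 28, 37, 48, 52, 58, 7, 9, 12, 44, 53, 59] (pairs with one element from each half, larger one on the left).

For each element r of the right run, count left-run elements greater than r:
r = 7: 15, 28, 37, 48, 52, 58 → 6
r = 9: 15, 28, 37, 48, 52, 58 → 6
r = 12: 15, 28, 37, 48, 52, 58 → 6
r = 44: 48, 52, 58 → 3
r = 53: 58 → 1
r = 59: none → 0
Cross-inversions: 6 + 6 + 6 + 3 + 1 + 0 = 22

22 split inversions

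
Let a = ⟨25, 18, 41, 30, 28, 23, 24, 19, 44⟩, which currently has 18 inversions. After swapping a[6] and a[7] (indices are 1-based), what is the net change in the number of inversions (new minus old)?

Positions 6 and 7 hold 23 and 24; after swapping, the array is [25, 18, 41, 30, 28, 24, 23, 19, 44].
For each element, count later entries that are smaller:
25: 4
18: 0
41: 5
30: 4
28: 3
24: 2
23: 1
19: 0
44: 0
Sum: 4 + 0 + 5 + 4 + 3 + 2 + 1 + 0 + 0 = 19
Change: 19 − 18 = +1

+1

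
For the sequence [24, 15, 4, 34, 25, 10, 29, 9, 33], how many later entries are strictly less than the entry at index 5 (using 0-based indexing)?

1

The element at index 5 is 10.
Elements after it: 29, 9, 33
Those smaller than 10: 9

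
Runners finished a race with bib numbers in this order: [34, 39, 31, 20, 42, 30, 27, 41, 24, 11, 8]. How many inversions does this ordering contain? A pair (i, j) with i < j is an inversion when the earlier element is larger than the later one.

Element-by-element contributions:
34 → 31, 20, 30, 27, 24, 11, 8 → 7
39 → 31, 20, 30, 27, 24, 11, 8 → 7
31 → 20, 30, 27, 24, 11, 8 → 6
20 → 11, 8 → 2
42 → 30, 27, 41, 24, 11, 8 → 6
30 → 27, 24, 11, 8 → 4
27 → 24, 11, 8 → 3
41 → 24, 11, 8 → 3
24 → 11, 8 → 2
11 → 8 → 1
8 → none → 0
Sum: 7 + 7 + 6 + 2 + 6 + 4 + 3 + 3 + 2 + 1 + 0 = 41

Out-of-order pairs: 41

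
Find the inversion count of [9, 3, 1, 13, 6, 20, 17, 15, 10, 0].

There are 21 out-of-order pairs.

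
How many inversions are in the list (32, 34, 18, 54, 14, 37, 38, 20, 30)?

For each element, count later entries that are smaller:
32: 4
34: 4
18: 1
54: 5
14: 0
37: 2
38: 2
20: 0
30: 0
Sum: 4 + 4 + 1 + 5 + 0 + 2 + 2 + 0 + 0 = 18

18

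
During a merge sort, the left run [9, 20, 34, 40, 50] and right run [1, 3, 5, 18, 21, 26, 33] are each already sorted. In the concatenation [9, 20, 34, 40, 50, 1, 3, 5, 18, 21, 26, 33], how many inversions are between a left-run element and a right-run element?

28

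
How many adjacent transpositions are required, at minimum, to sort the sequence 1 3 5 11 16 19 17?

Minimum adjacent swaps = number of inversions (each swap of adjacent out-of-order elements removes one inversion and no swap can remove more).
Count inversions — for each element, later elements that are smaller:
1: none → 0
3: none → 0
5: none → 0
11: none → 0
16: none → 0
19: 17 → 1
17: none → 0
Total inversions: 0 + 0 + 0 + 0 + 0 + 1 + 0 = 1

1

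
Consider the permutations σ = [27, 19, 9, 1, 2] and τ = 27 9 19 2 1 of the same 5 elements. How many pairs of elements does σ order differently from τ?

2 discordant pairs

Assign each item its position (1..5) in the first ordering, then rewrite the second ordering as that position sequence:
positions: 27→1, 19→2, 9→3, 1→4, 2→5
second ordering as positions: [1, 3, 2, 5, 4]
Discordant pairs = inversions in this position sequence.
1: 0
3: 2 → 1
2: 0
5: 4 → 1
4: 0
Total: 0 + 1 + 0 + 1 + 0 = 2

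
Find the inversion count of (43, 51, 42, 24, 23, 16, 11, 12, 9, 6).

There are 43 inversions.

Sweep left to right; for each value list the smaller values that follow it:
43: 8
51: 8
42: 7
24: 6
23: 5
16: 4
11: 2
12: 2
9: 1
6: 0
Sum: 8 + 8 + 7 + 6 + 5 + 4 + 2 + 2 + 1 + 0 = 43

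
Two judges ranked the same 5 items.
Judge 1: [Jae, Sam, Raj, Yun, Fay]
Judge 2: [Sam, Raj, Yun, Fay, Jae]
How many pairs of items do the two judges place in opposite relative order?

4

Assign each item its position (1..5) in the first ordering, then rewrite the second ordering as that position sequence:
positions: Jae→1, Sam→2, Raj→3, Yun→4, Fay→5
second ordering as positions: [2, 3, 4, 5, 1]
Discordant pairs = inversions in this position sequence.
2: 1 → 1
3: 1 → 1
4: 1 → 1
5: 1 → 1
1: 0
Total: 1 + 1 + 1 + 1 + 0 = 4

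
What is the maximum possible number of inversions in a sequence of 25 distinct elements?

300

The maximum occurs when the array is in strictly decreasing order: every one of the C(25, 2) pairs is inverted.
C(25, 2) = 25·24/2 = 300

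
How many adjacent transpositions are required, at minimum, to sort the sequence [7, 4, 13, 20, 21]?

Each adjacent swap fixes exactly one inversion, so the minimum swap count equals the number of inversions.
Count inversions — for each element, later elements that are smaller:
7: 4 → 1
4: none → 0
13: none → 0
20: none → 0
21: none → 0
Total inversions: 1 + 0 + 0 + 0 + 0 = 1

Swaps: 1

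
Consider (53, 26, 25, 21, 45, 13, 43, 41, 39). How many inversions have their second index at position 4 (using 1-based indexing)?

The element at index 4 is 21.
Elements before it: 53, 26, 25
Those larger than 21: 53, 26, 25

3 such elements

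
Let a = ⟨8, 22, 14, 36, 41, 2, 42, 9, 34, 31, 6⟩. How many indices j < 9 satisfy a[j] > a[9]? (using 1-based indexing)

The element at index 9 is 34.
Elements before it: 8, 22, 14, 36, 41, 2, 42, 9
Those larger than 34: 36, 41, 42

3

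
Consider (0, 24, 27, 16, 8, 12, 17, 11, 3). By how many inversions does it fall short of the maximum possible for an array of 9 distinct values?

14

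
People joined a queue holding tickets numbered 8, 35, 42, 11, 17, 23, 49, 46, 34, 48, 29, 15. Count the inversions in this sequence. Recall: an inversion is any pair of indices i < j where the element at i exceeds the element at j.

27

For each element, count later entries that are smaller:
8 → none → 0
35 → 11, 17, 23, 34, 29, 15 → 6
42 → 11, 17, 23, 34, 29, 15 → 6
11 → none → 0
17 → 15 → 1
23 → 15 → 1
49 → 46, 34, 48, 29, 15 → 5
46 → 34, 29, 15 → 3
34 → 29, 15 → 2
48 → 29, 15 → 2
29 → 15 → 1
15 → none → 0
Sum: 0 + 6 + 6 + 0 + 1 + 1 + 5 + 3 + 2 + 2 + 1 + 0 = 27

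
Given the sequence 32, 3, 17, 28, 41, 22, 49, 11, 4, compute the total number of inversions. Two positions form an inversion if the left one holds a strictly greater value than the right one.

19 inversions

Sweep left to right; for each value list the smaller values that follow it:
32 → 3, 17, 28, 22, 11, 4 → 6
3 → none → 0
17 → 11, 4 → 2
28 → 22, 11, 4 → 3
41 → 22, 11, 4 → 3
22 → 11, 4 → 2
49 → 11, 4 → 2
11 → 4 → 1
4 → none → 0
Sum: 6 + 0 + 2 + 3 + 3 + 2 + 2 + 1 + 0 = 19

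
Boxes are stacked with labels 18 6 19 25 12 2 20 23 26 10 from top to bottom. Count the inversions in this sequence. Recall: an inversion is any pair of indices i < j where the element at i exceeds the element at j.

Inversions: 18

Count, for each position, how many later elements it exceeds:
18 → 6, 12, 2, 10 → 4
6 → 2 → 1
19 → 12, 2, 10 → 3
25 → 12, 2, 20, 23, 10 → 5
12 → 2, 10 → 2
2 → none → 0
20 → 10 → 1
23 → 10 → 1
26 → 10 → 1
10 → none → 0
Sum: 4 + 1 + 3 + 5 + 2 + 0 + 1 + 1 + 1 + 0 = 18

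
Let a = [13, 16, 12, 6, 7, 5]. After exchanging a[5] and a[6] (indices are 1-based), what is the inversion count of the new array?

Positions 5 and 6 hold 7 and 5; after swapping, the array is [13, 16, 12, 6, 5, 7].
Element-by-element contributions:
13: 4
16: 4
12: 3
6: 1
5: 0
7: 0
Sum: 4 + 4 + 3 + 1 + 0 + 0 = 12

12 inversions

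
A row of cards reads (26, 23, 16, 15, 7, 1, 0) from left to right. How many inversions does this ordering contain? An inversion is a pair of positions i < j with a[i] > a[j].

Sweep left to right; for each value list the smaller values that follow it:
26 → 23, 16, 15, 7, 1, 0 → 6
23 → 16, 15, 7, 1, 0 → 5
16 → 15, 7, 1, 0 → 4
15 → 7, 1, 0 → 3
7 → 1, 0 → 2
1 → 0 → 1
0 → none → 0
Sum: 6 + 5 + 4 + 3 + 2 + 1 + 0 = 21

21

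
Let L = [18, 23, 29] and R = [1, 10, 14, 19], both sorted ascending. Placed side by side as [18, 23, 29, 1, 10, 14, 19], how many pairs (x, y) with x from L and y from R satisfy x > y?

Take each right-half value and tally the left-half values above it:
r = 1: 18, 23, 29 → 3
r = 10: 18, 23, 29 → 3
r = 14: 18, 23, 29 → 3
r = 19: 23, 29 → 2
Cross-inversions: 3 + 3 + 3 + 2 = 11

11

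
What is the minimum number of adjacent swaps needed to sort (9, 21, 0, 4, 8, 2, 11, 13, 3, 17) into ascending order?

Swaps: 19

The minimum number of adjacent swaps to sort an array equals its inversion count, since every such swap removes exactly one inversion.
Count inversions — for each element, later elements that are smaller:
9: 0, 4, 8, 2, 3 → 5
21: 0, 4, 8, 2, 11, 13, 3, 17 → 8
0: none → 0
4: 2, 3 → 2
8: 2, 3 → 2
2: none → 0
11: 3 → 1
13: 3 → 1
3: none → 0
17: none → 0
Total inversions: 5 + 8 + 0 + 2 + 2 + 0 + 1 + 1 + 0 + 0 = 19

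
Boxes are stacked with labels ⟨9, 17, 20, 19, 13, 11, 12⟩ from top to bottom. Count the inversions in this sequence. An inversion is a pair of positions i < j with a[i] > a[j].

Count, for each position, how many later elements it exceeds:
9 → none → 0
17 → 13, 11, 12 → 3
20 → 19, 13, 11, 12 → 4
19 → 13, 11, 12 → 3
13 → 11, 12 → 2
11 → none → 0
12 → none → 0
Sum: 0 + 3 + 4 + 3 + 2 + 0 + 0 = 12

Inversions: 12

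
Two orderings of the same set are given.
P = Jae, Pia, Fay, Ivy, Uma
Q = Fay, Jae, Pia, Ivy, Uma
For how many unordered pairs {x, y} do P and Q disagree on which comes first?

2 disagreeing pairs

Assign each item its position (1..5) in the first ordering, then rewrite the second ordering as that position sequence:
positions: Jae→1, Pia→2, Fay→3, Ivy→4, Uma→5
second ordering as positions: [3, 1, 2, 4, 5]
Discordant pairs = inversions in this position sequence.
3: 1, 2 → 2
1: 0
2: 0
4: 0
5: 0
Total: 2 + 0 + 0 + 0 + 0 = 2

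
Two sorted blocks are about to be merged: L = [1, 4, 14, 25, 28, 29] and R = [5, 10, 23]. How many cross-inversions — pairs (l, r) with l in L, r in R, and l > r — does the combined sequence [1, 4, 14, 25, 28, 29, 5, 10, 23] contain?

11

For each element r of the right run, count left-run elements greater than r:
r = 5: 14, 25, 28, 29 → 4
r = 10: 14, 25, 28, 29 → 4
r = 23: 25, 28, 29 → 3
Cross-inversions: 4 + 4 + 3 = 11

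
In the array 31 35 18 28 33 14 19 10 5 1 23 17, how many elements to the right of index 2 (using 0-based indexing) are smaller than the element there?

The element at index 2 is 18.
Elements after it: 28, 33, 14, 19, 10, 5, 1, 23, 17
Those smaller than 18: 14, 10, 5, 1, 17

5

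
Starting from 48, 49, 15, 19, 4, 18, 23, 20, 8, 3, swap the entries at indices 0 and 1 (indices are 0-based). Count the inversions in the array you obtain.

33

Positions 0 and 1 hold 48 and 49; after swapping, the array is [49, 48, 15, 19, 4, 18, 23, 20, 8, 3].
For each element, count later entries that are smaller:
49: 9
48: 8
15: 3
19: 4
4: 1
18: 2
23: 3
20: 2
8: 1
3: 0
Sum: 9 + 8 + 3 + 4 + 1 + 2 + 3 + 2 + 1 + 0 = 33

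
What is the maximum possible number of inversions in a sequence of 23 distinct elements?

A reversed (strictly descending) arrangement makes every pair an inversion, giving C(23, 2) inversions.
C(23, 2) = 23·22/2 = 253

There are 253 inversions.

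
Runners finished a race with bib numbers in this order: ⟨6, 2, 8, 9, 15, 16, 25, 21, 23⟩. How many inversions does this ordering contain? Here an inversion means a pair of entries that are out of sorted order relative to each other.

3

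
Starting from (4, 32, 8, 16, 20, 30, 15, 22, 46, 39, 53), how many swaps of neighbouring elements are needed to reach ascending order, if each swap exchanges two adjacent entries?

Swaps: 11

The minimum number of adjacent swaps to sort an array equals its inversion count, since every such swap removes exactly one inversion.
Count inversions — for each element, later elements that are smaller:
4: none → 0
32: 8, 16, 20, 30, 15, 22 → 6
8: none → 0
16: 15 → 1
20: 15 → 1
30: 15, 22 → 2
15: none → 0
22: none → 0
46: 39 → 1
39: none → 0
53: none → 0
Total inversions: 0 + 6 + 0 + 1 + 1 + 2 + 0 + 0 + 1 + 0 + 0 = 11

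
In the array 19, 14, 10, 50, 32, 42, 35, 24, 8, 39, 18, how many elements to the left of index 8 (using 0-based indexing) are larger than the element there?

The element at index 8 is 8.
Elements before it: 19, 14, 10, 50, 32, 42, 35, 24
Those larger than 8: 19, 14, 10, 50, 32, 42, 35, 24

8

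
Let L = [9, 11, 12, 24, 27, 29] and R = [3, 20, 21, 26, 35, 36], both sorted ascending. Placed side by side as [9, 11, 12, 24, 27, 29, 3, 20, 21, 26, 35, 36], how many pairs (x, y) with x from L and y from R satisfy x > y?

14

For each element r of the right run, count left-run elements greater than r:
r = 3: 9, 11, 12, 24, 27, 29 → 6
r = 20: 24, 27, 29 → 3
r = 21: 24, 27, 29 → 3
r = 26: 27, 29 → 2
r = 35: none → 0
r = 36: none → 0
Cross-inversions: 6 + 3 + 3 + 2 + 0 + 0 = 14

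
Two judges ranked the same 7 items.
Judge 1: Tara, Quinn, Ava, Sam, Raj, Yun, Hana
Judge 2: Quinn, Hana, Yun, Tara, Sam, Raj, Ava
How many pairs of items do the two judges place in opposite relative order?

Assign each item its position (1..7) in the first ordering, then rewrite the second ordering as that position sequence:
positions: Tara→1, Quinn→2, Ava→3, Sam→4, Raj→5, Yun→6, Hana→7
second ordering as positions: [2, 7, 6, 1, 4, 5, 3]
Discordant pairs = inversions in this position sequence.
2: 1 → 1
7: 6, 1, 4, 5, 3 → 5
6: 1, 4, 5, 3 → 4
1: 0
4: 3 → 1
5: 3 → 1
3: 0
Total: 1 + 5 + 4 + 0 + 1 + 1 + 0 = 12

There are 12 discordant pairs.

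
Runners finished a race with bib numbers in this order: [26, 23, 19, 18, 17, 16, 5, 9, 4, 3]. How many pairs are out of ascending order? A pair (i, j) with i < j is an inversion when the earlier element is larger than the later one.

44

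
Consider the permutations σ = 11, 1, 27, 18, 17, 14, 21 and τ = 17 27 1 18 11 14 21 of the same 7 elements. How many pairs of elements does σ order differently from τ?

8

Assign each item its position (1..7) in the first ordering, then rewrite the second ordering as that position sequence:
positions: 11→1, 1→2, 27→3, 18→4, 17→5, 14→6, 21→7
second ordering as positions: [5, 3, 2, 4, 1, 6, 7]
Discordant pairs = inversions in this position sequence.
5: 3, 2, 4, 1 → 4
3: 2, 1 → 2
2: 1 → 1
4: 1 → 1
1: 0
6: 0
7: 0
Total: 4 + 2 + 1 + 1 + 0 + 0 + 0 = 8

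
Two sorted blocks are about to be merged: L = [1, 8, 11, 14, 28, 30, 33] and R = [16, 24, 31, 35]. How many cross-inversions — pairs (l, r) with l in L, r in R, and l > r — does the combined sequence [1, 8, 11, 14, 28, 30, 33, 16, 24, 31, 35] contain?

Count, for every r in R, how many entries of L exceed r:
r = 16: 28, 30, 33 → 3
r = 24: 28, 30, 33 → 3
r = 31: 33 → 1
r = 35: none → 0
Cross-inversions: 3 + 3 + 1 + 0 = 7

Split inversions: 7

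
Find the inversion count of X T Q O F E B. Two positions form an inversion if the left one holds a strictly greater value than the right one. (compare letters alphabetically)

Sweep left to right; for each value list the smaller values that follow it:
X: 6
T: 5
Q: 4
O: 3
F: 2
E: 1
B: 0
Sum: 6 + 5 + 4 + 3 + 2 + 1 + 0 = 21

Inversions: 21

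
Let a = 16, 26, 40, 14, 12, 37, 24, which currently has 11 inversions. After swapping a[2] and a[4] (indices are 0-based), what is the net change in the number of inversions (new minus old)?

Positions 2 and 4 hold 40 and 12; after swapping, the array is [16, 26, 12, 14, 40, 37, 24].
Element-by-element contributions:
16 → 12, 14 → 2
26 → 12, 14, 24 → 3
12 → none → 0
14 → none → 0
40 → 37, 24 → 2
37 → 24 → 1
24 → none → 0
Sum: 2 + 3 + 0 + 0 + 2 + 1 + 0 = 8
Change: 8 − 11 = -3

-3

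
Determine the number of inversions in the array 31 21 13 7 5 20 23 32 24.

15

For each element, count later entries that are smaller:
31: 7
21: 4
13: 2
7: 1
5: 0
20: 0
23: 0
32: 1
24: 0
Sum: 7 + 4 + 2 + 1 + 0 + 0 + 0 + 1 + 0 = 15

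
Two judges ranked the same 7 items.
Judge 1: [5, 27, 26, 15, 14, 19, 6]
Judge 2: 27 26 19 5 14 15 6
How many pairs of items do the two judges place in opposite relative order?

6

Assign each item its position (1..7) in the first ordering, then rewrite the second ordering as that position sequence:
positions: 5→1, 27→2, 26→3, 15→4, 14→5, 19→6, 6→7
second ordering as positions: [2, 3, 6, 1, 5, 4, 7]
Discordant pairs = inversions in this position sequence.
2: 1 → 1
3: 1 → 1
6: 1, 5, 4 → 3
1: 0
5: 4 → 1
4: 0
7: 0
Total: 1 + 1 + 3 + 0 + 1 + 0 + 0 = 6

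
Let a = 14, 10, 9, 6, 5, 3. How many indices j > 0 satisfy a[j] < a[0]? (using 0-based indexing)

The element at index 0 is 14.
Elements after it: 10, 9, 6, 5, 3
Those smaller than 14: 10, 9, 6, 5, 3

5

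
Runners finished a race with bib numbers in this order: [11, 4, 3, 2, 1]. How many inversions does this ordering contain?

There are 10 inversions.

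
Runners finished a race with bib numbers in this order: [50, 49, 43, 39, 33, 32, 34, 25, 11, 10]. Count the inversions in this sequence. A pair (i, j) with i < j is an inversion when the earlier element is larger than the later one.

43

For each element, count later entries that are smaller:
50: 9
49: 8
43: 7
39: 6
33: 4
32: 3
34: 3
25: 2
11: 1
10: 0
Sum: 9 + 8 + 7 + 6 + 4 + 3 + 3 + 2 + 1 + 0 = 43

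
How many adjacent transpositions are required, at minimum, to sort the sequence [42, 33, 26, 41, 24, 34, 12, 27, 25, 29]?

Swaps: 30

Each adjacent swap fixes exactly one inversion, so the minimum swap count equals the number of inversions.
Count inversions — for each element, later elements that are smaller:
42: 33, 26, 41, 24, 34, 12, 27, 25, 29 → 9
33: 26, 24, 12, 27, 25, 29 → 6
26: 24, 12, 25 → 3
41: 24, 34, 12, 27, 25, 29 → 6
24: 12 → 1
34: 12, 27, 25, 29 → 4
12: none → 0
27: 25 → 1
25: none → 0
29: none → 0
Total inversions: 9 + 6 + 3 + 6 + 1 + 4 + 0 + 1 + 0 + 0 = 30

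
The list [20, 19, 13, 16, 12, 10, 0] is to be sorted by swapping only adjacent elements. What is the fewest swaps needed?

Minimum adjacent swaps = number of inversions (each swap of adjacent out-of-order elements removes one inversion and no swap can remove more).
Count inversions — for each element, later elements that are smaller:
20: 19, 13, 16, 12, 10, 0 → 6
19: 13, 16, 12, 10, 0 → 5
13: 12, 10, 0 → 3
16: 12, 10, 0 → 3
12: 10, 0 → 2
10: 0 → 1
0: none → 0
Total inversions: 6 + 5 + 3 + 3 + 2 + 1 + 0 = 20

20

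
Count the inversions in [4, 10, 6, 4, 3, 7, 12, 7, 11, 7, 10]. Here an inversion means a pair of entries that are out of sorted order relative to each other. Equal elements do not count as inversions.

16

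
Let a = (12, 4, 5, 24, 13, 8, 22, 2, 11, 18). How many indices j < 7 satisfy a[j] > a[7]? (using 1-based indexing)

1

The element at index 7 is 22.
Elements before it: 12, 4, 5, 24, 13, 8
Those larger than 22: 24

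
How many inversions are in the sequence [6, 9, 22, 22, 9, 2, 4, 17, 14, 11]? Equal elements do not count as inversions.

Out-of-order pairs: 21

Sweep left to right; for each value list the smaller values that follow it:
6 → 2, 4 → 2
9 → 2, 4 → 2
22 → 9, 2, 4, 17, 14, 11 → 6
22 → 9, 2, 4, 17, 14, 11 → 6
9 → 2, 4 → 2
2 → none → 0
4 → none → 0
17 → 14, 11 → 2
14 → 11 → 1
11 → none → 0
Sum: 2 + 2 + 6 + 6 + 2 + 0 + 0 + 2 + 1 + 0 = 21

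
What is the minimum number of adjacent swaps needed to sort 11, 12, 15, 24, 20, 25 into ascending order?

Minimum adjacent swaps = number of inversions (each swap of adjacent out-of-order elements removes one inversion and no swap can remove more).
Count inversions — for each element, later elements that are smaller:
11: none → 0
12: none → 0
15: none → 0
24: 20 → 1
20: none → 0
25: none → 0
Total inversions: 0 + 0 + 0 + 1 + 0 + 0 = 1

1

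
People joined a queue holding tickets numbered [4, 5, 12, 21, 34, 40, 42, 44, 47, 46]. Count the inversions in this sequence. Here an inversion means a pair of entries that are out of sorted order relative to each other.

1

Element-by-element contributions:
4 → none → 0
5 → none → 0
12 → none → 0
21 → none → 0
34 → none → 0
40 → none → 0
42 → none → 0
44 → none → 0
47 → 46 → 1
46 → none → 0
Sum: 0 + 0 + 0 + 0 + 0 + 0 + 0 + 0 + 1 + 0 = 1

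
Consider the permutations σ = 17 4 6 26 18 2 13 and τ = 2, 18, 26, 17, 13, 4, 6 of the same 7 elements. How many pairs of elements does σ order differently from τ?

Assign each item its position (1..7) in the first ordering, then rewrite the second ordering as that position sequence:
positions: 17→1, 4→2, 6→3, 26→4, 18→5, 2→6, 13→7
second ordering as positions: [6, 5, 4, 1, 7, 2, 3]
Discordant pairs = inversions in this position sequence.
6: 5, 4, 1, 2, 3 → 5
5: 4, 1, 2, 3 → 4
4: 1, 2, 3 → 3
1: 0
7: 2, 3 → 2
2: 0
3: 0
Total: 5 + 4 + 3 + 0 + 2 + 0 + 0 = 14

14 discordant pairs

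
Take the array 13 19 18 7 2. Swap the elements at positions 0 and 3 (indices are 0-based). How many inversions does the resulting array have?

7 inversions

Positions 0 and 3 hold 13 and 7; after swapping, the array is [7, 19, 18, 13, 2].
Count, for each position, how many later elements it exceeds:
7 → 2 → 1
19 → 18, 13, 2 → 3
18 → 13, 2 → 2
13 → 2 → 1
2 → none → 0
Sum: 1 + 3 + 2 + 1 + 0 = 7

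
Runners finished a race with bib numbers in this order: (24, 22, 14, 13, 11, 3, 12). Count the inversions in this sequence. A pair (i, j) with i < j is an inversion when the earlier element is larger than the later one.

Count, for each position, how many later elements it exceeds:
24: 6
22: 5
14: 4
13: 3
11: 1
3: 0
12: 0
Sum: 6 + 5 + 4 + 3 + 1 + 0 + 0 = 19

19 inversions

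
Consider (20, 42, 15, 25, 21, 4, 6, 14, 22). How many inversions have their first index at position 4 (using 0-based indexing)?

The element at index 4 is 21.
Elements after it: 4, 6, 14, 22
Those smaller than 21: 4, 6, 14

3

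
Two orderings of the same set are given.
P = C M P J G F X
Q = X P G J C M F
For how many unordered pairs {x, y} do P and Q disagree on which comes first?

Assign each item its position (1..7) in the first ordering, then rewrite the second ordering as that position sequence:
positions: C→1, M→2, P→3, J→4, G→5, F→6, X→7
second ordering as positions: [7, 3, 5, 4, 1, 2, 6]
Discordant pairs = inversions in this position sequence.
7: 3, 5, 4, 1, 2, 6 → 6
3: 1, 2 → 2
5: 4, 1, 2 → 3
4: 1, 2 → 2
1: 0
2: 0
6: 0
Total: 6 + 2 + 3 + 2 + 0 + 0 + 0 = 13

13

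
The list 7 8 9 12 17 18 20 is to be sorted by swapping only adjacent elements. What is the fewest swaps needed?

0 swaps

The minimum number of adjacent swaps to sort an array equals its inversion count, since every such swap removes exactly one inversion.
Count inversions — for each element, later elements that are smaller:
7: none → 0
8: none → 0
9: none → 0
12: none → 0
17: none → 0
18: none → 0
20: none → 0
Total inversions: 0 + 0 + 0 + 0 + 0 + 0 + 0 = 0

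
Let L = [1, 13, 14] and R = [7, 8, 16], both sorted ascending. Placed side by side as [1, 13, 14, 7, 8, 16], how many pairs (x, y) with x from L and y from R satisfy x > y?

4 split inversions

Count, for every r in R, how many entries of L exceed r:
r = 7: 13, 14 → 2
r = 8: 13, 14 → 2
r = 16: none → 0
Cross-inversions: 2 + 2 + 0 = 4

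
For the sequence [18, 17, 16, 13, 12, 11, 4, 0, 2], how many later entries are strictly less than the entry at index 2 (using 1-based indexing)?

7 such elements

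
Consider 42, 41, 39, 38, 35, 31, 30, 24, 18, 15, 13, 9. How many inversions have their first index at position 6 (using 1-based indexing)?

6

The element at index 6 is 31.
Elements after it: 30, 24, 18, 15, 13, 9
Those smaller than 31: 30, 24, 18, 15, 13, 9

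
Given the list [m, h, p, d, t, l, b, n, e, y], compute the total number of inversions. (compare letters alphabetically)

21 inversions

For each element, count later entries that are smaller:
m: 5
h: 3
p: 5
d: 1
t: 4
l: 2
b: 0
n: 1
e: 0
y: 0
Sum: 5 + 3 + 5 + 1 + 4 + 2 + 0 + 1 + 0 + 0 = 21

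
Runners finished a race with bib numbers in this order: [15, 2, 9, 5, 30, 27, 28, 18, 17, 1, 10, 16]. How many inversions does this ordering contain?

Out-of-order pairs: 33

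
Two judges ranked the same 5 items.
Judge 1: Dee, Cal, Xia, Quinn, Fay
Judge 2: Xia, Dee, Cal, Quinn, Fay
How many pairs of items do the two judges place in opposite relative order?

Discordant pairs: 2

Assign each item its position (1..5) in the first ordering, then rewrite the second ordering as that position sequence:
positions: Dee→1, Cal→2, Xia→3, Quinn→4, Fay→5
second ordering as positions: [3, 1, 2, 4, 5]
Discordant pairs = inversions in this position sequence.
3: 1, 2 → 2
1: 0
2: 0
4: 0
5: 0
Total: 2 + 0 + 0 + 0 + 0 = 2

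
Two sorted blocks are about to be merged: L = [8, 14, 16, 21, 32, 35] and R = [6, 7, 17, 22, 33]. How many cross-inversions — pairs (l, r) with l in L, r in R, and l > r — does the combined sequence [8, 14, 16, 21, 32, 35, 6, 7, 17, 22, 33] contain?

For each element r of the right run, count left-run elements greater than r:
r = 6: 8, 14, 16, 21, 32, 35 → 6
r = 7: 8, 14, 16, 21, 32, 35 → 6
r = 17: 21, 32, 35 → 3
r = 22: 32, 35 → 2
r = 33: 35 → 1
Cross-inversions: 6 + 6 + 3 + 2 + 1 = 18

18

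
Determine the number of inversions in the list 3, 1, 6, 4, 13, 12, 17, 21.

Inversions: 3

For each element, count later entries that are smaller:
3: 1
1: 0
6: 1
4: 0
13: 1
12: 0
17: 0
21: 0
Sum: 1 + 0 + 1 + 0 + 1 + 0 + 0 + 0 = 3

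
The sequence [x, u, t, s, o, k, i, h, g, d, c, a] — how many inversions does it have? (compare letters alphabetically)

Count, for each position, how many later elements it exceeds:
x → u, t, s, o, k, i, h, g, d, c, a → 11
u → t, s, o, k, i, h, g, d, c, a → 10
t → s, o, k, i, h, g, d, c, a → 9
s → o, k, i, h, g, d, c, a → 8
o → k, i, h, g, d, c, a → 7
k → i, h, g, d, c, a → 6
i → h, g, d, c, a → 5
h → g, d, c, a → 4
g → d, c, a → 3
d → c, a → 2
c → a → 1
a → none → 0
Sum: 11 + 10 + 9 + 8 + 7 + 6 + 5 + 4 + 3 + 2 + 1 + 0 = 66

66 out-of-order pairs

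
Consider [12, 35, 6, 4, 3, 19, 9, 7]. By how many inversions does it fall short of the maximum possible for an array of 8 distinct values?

Maximum inversions for 8 distinct elements is C(8, 2) = 8·7/2 = 28.
Current inversions — for each element, count later smaller elements:
12: 5
35: 6
6: 2
4: 1
3: 0
19: 2
9: 1
7: 0
Current total: 5 + 6 + 2 + 1 + 0 + 2 + 1 + 0 = 17
Shortfall: 28 − 17 = 11

11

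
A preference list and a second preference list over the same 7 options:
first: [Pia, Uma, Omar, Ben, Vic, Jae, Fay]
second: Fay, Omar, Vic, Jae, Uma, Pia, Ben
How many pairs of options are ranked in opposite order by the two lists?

15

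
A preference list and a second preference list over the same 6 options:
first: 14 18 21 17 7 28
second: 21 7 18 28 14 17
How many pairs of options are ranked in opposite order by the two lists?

Pairs: 8

Assign each item its position (1..6) in the first ordering, then rewrite the second ordering as that position sequence:
positions: 14→1, 18→2, 21→3, 17→4, 7→5, 28→6
second ordering as positions: [3, 5, 2, 6, 1, 4]
Discordant pairs = inversions in this position sequence.
3: 2, 1 → 2
5: 2, 1, 4 → 3
2: 1 → 1
6: 1, 4 → 2
1: 0
4: 0
Total: 2 + 3 + 1 + 2 + 0 + 0 = 8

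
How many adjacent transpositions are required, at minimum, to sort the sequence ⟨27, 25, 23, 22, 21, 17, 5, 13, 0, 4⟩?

Each adjacent swap fixes exactly one inversion, so the minimum swap count equals the number of inversions.
Count inversions — for each element, later elements that are smaller:
27: 25, 23, 22, 21, 17, 5, 13, 0, 4 → 9
25: 23, 22, 21, 17, 5, 13, 0, 4 → 8
23: 22, 21, 17, 5, 13, 0, 4 → 7
22: 21, 17, 5, 13, 0, 4 → 6
21: 17, 5, 13, 0, 4 → 5
17: 5, 13, 0, 4 → 4
5: 0, 4 → 2
13: 0, 4 → 2
0: none → 0
4: none → 0
Total inversions: 9 + 8 + 7 + 6 + 5 + 4 + 2 + 2 + 0 + 0 = 43

43 swaps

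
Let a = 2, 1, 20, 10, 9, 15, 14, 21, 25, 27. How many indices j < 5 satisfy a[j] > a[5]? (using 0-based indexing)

The element at index 5 is 15.
Elements before it: 2, 1, 20, 10, 9
Those larger than 15: 20

1 such element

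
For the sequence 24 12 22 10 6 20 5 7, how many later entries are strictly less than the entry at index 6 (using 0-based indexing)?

The element at index 6 is 5.
Elements after it: 7
None of them are smaller than 5.

0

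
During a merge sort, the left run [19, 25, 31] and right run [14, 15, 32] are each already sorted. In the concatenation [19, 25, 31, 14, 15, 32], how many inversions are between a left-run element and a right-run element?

6

Count, for every r in R, how many entries of L exceed r:
r = 14: 19, 25, 31 → 3
r = 15: 19, 25, 31 → 3
r = 32: none → 0
Cross-inversions: 3 + 3 + 0 = 6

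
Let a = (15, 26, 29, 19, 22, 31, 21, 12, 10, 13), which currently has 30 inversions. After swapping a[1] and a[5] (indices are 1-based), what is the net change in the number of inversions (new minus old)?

+3

Positions 1 and 5 hold 15 and 22; after swapping, the array is [22, 26, 29, 19, 15, 31, 21, 12, 10, 13].
For each element, count later entries that are smaller:
22: 6
26: 6
29: 6
19: 4
15: 3
31: 4
21: 3
12: 1
10: 0
13: 0
Sum: 6 + 6 + 6 + 4 + 3 + 4 + 3 + 1 + 0 + 0 = 33
Change: 33 − 30 = +3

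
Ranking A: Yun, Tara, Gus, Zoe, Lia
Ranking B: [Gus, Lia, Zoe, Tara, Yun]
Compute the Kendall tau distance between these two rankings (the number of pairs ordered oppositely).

8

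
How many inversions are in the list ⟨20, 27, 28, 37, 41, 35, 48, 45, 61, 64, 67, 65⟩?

For each element, count later entries that are smaller:
20 → none → 0
27 → none → 0
28 → none → 0
37 → 35 → 1
41 → 35 → 1
35 → none → 0
48 → 45 → 1
45 → none → 0
61 → none → 0
64 → none → 0
67 → 65 → 1
65 → none → 0
Sum: 0 + 0 + 0 + 1 + 1 + 0 + 1 + 0 + 0 + 0 + 1 + 0 = 4

4 out-of-order pairs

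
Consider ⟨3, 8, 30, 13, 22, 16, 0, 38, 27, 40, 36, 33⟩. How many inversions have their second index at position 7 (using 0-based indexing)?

0

The element at index 7 is 38.
Elements before it: 3, 8, 30, 13, 22, 16, 0
None of them are larger than 38.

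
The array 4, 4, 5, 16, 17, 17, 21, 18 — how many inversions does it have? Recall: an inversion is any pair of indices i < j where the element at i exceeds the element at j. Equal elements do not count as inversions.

1

Sweep left to right; for each value list the smaller values that follow it:
4: 0
4: 0
5: 0
16: 0
17: 0
17: 0
21: 1
18: 0
Sum: 0 + 0 + 0 + 0 + 0 + 0 + 1 + 0 = 1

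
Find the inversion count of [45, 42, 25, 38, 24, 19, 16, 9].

Inversions: 27

Count, for each position, how many later elements it exceeds:
45 → 42, 25, 38, 24, 19, 16, 9 → 7
42 → 25, 38, 24, 19, 16, 9 → 6
25 → 24, 19, 16, 9 → 4
38 → 24, 19, 16, 9 → 4
24 → 19, 16, 9 → 3
19 → 16, 9 → 2
16 → 9 → 1
9 → none → 0
Sum: 7 + 6 + 4 + 4 + 3 + 2 + 1 + 0 = 27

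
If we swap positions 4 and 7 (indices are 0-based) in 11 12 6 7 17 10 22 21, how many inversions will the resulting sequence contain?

There are 9 inversions.

Positions 4 and 7 hold 17 and 21; after swapping, the array is [11, 12, 6, 7, 21, 10, 22, 17].
Sweep left to right; for each value list the smaller values that follow it:
11: 3
12: 3
6: 0
7: 0
21: 2
10: 0
22: 1
17: 0
Sum: 3 + 3 + 0 + 0 + 2 + 0 + 1 + 0 = 9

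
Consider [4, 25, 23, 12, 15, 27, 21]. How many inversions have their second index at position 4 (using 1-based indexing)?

2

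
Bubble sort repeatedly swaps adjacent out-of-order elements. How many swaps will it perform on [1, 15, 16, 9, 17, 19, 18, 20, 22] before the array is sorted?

The minimum number of adjacent swaps to sort an array equals its inversion count, since every such swap removes exactly one inversion.
Count inversions — for each element, later elements that are smaller:
1: none → 0
15: 9 → 1
16: 9 → 1
9: none → 0
17: none → 0
19: 18 → 1
18: none → 0
20: none → 0
22: none → 0
Total inversions: 0 + 1 + 1 + 0 + 0 + 1 + 0 + 0 + 0 = 3

Adjacent swaps: 3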